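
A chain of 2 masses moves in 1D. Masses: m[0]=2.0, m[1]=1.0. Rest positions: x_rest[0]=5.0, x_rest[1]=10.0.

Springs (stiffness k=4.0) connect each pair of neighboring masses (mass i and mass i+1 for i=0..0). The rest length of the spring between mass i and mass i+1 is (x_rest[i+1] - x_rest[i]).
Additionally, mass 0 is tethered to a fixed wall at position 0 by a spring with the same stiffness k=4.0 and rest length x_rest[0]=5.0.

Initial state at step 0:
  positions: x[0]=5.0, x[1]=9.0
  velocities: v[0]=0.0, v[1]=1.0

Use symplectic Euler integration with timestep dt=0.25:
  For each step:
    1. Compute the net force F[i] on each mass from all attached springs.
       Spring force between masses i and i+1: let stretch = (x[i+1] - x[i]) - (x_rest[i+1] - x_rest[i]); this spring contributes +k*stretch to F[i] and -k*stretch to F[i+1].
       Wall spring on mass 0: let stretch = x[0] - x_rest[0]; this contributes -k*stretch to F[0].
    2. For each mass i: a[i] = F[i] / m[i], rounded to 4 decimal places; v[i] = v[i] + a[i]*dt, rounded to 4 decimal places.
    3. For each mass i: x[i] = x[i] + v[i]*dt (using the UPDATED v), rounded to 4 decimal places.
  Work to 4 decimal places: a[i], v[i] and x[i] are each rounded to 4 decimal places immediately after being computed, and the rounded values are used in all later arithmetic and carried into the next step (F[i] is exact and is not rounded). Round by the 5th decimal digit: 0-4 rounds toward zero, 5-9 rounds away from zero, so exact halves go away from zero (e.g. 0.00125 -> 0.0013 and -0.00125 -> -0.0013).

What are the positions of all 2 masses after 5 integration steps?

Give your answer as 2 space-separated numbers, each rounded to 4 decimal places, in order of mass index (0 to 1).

Step 0: x=[5.0000 9.0000] v=[0.0000 1.0000]
Step 1: x=[4.8750 9.5000] v=[-0.5000 2.0000]
Step 2: x=[4.7188 10.0938] v=[-0.6250 2.3750]
Step 3: x=[4.6446 10.5938] v=[-0.2969 2.0000]
Step 4: x=[4.7335 10.8565] v=[0.3554 1.0508]
Step 5: x=[4.9961 10.8385] v=[1.0502 -0.0722]

Answer: 4.9961 10.8385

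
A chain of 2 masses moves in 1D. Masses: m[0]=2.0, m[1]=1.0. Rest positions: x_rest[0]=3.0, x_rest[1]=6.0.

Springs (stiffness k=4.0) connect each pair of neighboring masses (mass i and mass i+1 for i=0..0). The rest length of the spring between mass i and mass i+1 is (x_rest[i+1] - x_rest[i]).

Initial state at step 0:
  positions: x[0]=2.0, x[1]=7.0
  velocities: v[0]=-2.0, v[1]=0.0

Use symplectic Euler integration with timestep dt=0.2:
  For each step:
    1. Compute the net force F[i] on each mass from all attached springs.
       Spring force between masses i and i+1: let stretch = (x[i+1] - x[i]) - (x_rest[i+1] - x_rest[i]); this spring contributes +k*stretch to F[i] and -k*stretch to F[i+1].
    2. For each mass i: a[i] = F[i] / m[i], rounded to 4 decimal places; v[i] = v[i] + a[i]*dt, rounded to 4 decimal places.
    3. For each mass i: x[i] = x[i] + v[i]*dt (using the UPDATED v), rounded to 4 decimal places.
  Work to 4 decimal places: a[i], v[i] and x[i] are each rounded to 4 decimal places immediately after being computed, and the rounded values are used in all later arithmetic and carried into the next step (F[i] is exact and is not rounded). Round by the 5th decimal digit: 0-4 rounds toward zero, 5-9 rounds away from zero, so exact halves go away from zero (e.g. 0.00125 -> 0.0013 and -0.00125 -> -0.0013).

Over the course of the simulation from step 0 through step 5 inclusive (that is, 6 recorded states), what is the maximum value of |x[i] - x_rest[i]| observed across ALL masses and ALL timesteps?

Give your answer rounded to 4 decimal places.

Answer: 2.5755

Derivation:
Step 0: x=[2.0000 7.0000] v=[-2.0000 0.0000]
Step 1: x=[1.7600 6.6800] v=[-1.2000 -1.6000]
Step 2: x=[1.6736 6.0528] v=[-0.4320 -3.1360]
Step 3: x=[1.6975 5.2049] v=[0.1197 -4.2394]
Step 4: x=[1.7620 4.2758] v=[0.3227 -4.6453]
Step 5: x=[1.7876 3.4245] v=[0.1282 -4.2563]
Max displacement = 2.5755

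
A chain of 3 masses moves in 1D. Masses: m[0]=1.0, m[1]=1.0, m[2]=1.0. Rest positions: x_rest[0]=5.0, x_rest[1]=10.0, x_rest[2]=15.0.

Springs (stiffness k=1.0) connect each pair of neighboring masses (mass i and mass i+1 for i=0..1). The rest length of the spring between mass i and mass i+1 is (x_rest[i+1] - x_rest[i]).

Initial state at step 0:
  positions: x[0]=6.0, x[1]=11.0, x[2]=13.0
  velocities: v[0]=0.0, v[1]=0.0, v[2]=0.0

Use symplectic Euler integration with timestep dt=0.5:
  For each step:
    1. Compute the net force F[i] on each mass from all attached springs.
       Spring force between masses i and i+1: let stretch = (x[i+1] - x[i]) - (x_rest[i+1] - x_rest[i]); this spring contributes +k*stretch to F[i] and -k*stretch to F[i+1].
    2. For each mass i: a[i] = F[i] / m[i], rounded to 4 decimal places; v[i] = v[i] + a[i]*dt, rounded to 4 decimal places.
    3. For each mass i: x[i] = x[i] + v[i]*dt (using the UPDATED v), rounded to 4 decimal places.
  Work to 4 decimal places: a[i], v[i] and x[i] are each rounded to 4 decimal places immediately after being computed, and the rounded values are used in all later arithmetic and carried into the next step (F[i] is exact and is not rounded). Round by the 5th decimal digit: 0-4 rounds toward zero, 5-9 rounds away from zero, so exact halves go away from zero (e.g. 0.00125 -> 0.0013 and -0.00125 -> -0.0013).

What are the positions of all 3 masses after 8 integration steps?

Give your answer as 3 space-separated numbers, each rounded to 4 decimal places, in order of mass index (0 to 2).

Answer: 4.2407 10.2648 15.4950

Derivation:
Step 0: x=[6.0000 11.0000 13.0000] v=[0.0000 0.0000 0.0000]
Step 1: x=[6.0000 10.2500 13.7500] v=[0.0000 -1.5000 1.5000]
Step 2: x=[5.8125 9.3125 14.8750] v=[-0.3750 -1.8750 2.2500]
Step 3: x=[5.2500 8.8906 15.8594] v=[-1.1250 -0.8438 1.9688]
Step 4: x=[4.3477 9.3008 16.3516] v=[-1.8047 0.8203 0.9844]
Step 5: x=[3.4336 10.2354 16.3311] v=[-1.8282 1.8692 -0.0410]
Step 6: x=[2.9700 10.9935 16.0367] v=[-0.9273 1.5162 -0.5889]
Step 7: x=[3.2623 11.0066 15.7315] v=[0.5845 0.0261 -0.6105]
Step 8: x=[4.2407 10.2648 15.4950] v=[1.9567 -1.4836 -0.4730]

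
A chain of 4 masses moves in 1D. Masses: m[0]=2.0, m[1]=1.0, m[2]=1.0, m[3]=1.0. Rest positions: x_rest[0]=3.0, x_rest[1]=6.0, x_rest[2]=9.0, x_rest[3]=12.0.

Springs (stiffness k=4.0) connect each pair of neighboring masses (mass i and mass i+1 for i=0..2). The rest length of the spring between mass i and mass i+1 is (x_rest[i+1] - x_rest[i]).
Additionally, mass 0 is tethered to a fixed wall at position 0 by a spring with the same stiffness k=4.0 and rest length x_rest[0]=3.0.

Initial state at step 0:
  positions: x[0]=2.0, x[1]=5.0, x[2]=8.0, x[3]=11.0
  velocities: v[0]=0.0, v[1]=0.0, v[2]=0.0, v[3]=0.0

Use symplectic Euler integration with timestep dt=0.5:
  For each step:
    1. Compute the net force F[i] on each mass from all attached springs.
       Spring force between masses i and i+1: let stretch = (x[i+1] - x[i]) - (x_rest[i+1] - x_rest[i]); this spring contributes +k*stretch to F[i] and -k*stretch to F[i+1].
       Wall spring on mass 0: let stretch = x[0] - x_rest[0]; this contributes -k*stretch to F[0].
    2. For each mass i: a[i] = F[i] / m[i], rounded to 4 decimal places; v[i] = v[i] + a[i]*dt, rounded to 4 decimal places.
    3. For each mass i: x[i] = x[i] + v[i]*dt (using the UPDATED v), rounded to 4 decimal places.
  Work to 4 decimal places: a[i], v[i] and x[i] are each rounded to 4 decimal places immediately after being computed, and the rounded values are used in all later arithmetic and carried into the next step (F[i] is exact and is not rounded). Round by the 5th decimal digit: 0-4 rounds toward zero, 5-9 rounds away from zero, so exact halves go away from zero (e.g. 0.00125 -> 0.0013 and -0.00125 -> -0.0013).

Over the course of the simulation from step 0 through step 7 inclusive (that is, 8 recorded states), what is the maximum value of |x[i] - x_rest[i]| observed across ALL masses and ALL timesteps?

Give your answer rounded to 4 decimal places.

Step 0: x=[2.0000 5.0000 8.0000 11.0000] v=[0.0000 0.0000 0.0000 0.0000]
Step 1: x=[2.5000 5.0000 8.0000 11.0000] v=[1.0000 0.0000 0.0000 0.0000]
Step 2: x=[3.0000 5.5000 8.0000 11.0000] v=[1.0000 1.0000 0.0000 0.0000]
Step 3: x=[3.2500 6.0000 8.5000 11.0000] v=[0.5000 1.0000 1.0000 0.0000]
Step 4: x=[3.2500 6.2500 9.0000 11.5000] v=[0.0000 0.5000 1.0000 1.0000]
Step 5: x=[3.1250 6.2500 9.2500 12.5000] v=[-0.2500 0.0000 0.5000 2.0000]
Step 6: x=[3.0000 6.1250 9.7500 13.2500] v=[-0.2500 -0.2500 1.0000 1.5000]
Step 7: x=[2.9375 6.5000 10.1250 13.5000] v=[-0.1250 0.7500 0.7500 0.5000]
Max displacement = 1.5000

Answer: 1.5000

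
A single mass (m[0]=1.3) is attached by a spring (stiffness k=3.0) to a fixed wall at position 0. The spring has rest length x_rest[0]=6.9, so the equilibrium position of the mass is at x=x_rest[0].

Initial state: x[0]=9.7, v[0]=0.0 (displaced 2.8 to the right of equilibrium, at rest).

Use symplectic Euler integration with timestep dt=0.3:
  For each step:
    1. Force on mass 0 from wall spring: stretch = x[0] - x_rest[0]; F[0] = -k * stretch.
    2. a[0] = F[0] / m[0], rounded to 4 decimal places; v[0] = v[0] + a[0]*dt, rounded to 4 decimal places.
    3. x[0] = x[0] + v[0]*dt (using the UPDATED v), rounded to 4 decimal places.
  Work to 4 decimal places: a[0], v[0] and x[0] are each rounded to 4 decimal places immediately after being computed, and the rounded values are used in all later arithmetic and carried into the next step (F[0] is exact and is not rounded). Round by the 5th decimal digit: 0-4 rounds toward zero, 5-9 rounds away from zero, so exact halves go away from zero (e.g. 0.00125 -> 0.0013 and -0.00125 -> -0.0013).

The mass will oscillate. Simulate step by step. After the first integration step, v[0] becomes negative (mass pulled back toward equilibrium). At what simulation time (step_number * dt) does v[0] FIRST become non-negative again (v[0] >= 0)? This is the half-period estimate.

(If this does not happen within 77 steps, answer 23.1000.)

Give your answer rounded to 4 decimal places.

Answer: 2.1000

Derivation:
Step 0: x=[9.7000] v=[0.0000]
Step 1: x=[9.1185] v=[-1.9385]
Step 2: x=[8.0762] v=[-3.4744]
Step 3: x=[6.7896] v=[-4.2887]
Step 4: x=[5.5259] v=[-4.2123]
Step 5: x=[4.5476] v=[-3.2610]
Step 6: x=[4.0579] v=[-1.6324]
Step 7: x=[4.1585] v=[0.3352]
First v>=0 after going negative at step 7, time=2.1000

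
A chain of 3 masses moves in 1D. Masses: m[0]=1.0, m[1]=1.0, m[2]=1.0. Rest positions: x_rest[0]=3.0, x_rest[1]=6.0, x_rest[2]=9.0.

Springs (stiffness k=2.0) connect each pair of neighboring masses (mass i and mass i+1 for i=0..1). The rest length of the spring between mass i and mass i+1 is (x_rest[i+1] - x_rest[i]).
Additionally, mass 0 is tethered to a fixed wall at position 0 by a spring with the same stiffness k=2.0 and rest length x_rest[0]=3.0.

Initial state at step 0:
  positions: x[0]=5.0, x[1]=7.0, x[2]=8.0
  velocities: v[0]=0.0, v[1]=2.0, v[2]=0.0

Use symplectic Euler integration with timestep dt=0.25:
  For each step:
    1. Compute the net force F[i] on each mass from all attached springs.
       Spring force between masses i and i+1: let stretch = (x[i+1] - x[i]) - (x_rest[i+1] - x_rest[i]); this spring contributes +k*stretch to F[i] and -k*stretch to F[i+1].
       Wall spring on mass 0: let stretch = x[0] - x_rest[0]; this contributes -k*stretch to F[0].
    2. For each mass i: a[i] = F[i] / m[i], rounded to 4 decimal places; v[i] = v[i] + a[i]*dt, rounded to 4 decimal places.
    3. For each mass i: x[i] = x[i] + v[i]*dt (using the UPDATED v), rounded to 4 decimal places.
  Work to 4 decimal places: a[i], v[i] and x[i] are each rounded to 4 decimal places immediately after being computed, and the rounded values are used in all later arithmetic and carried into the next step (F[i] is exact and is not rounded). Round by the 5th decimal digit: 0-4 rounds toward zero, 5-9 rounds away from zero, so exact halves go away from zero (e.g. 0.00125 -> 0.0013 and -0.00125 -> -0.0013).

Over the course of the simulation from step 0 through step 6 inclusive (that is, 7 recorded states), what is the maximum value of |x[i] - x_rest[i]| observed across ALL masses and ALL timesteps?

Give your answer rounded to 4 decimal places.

Answer: 2.7395

Derivation:
Step 0: x=[5.0000 7.0000 8.0000] v=[0.0000 2.0000 0.0000]
Step 1: x=[4.6250 7.3750 8.2500] v=[-1.5000 1.5000 1.0000]
Step 2: x=[4.0156 7.5156 8.7656] v=[-2.4375 0.5625 2.0625]
Step 3: x=[3.3418 7.3750 9.5000] v=[-2.6953 -0.5625 2.9375]
Step 4: x=[2.7544 6.9959 10.3438] v=[-2.3496 -1.5166 3.3750]
Step 5: x=[2.3529 6.5051 11.1441] v=[-1.6061 -1.9634 3.2011]
Step 6: x=[2.1763 6.0751 11.7395] v=[-0.7065 -1.7200 2.3816]
Max displacement = 2.7395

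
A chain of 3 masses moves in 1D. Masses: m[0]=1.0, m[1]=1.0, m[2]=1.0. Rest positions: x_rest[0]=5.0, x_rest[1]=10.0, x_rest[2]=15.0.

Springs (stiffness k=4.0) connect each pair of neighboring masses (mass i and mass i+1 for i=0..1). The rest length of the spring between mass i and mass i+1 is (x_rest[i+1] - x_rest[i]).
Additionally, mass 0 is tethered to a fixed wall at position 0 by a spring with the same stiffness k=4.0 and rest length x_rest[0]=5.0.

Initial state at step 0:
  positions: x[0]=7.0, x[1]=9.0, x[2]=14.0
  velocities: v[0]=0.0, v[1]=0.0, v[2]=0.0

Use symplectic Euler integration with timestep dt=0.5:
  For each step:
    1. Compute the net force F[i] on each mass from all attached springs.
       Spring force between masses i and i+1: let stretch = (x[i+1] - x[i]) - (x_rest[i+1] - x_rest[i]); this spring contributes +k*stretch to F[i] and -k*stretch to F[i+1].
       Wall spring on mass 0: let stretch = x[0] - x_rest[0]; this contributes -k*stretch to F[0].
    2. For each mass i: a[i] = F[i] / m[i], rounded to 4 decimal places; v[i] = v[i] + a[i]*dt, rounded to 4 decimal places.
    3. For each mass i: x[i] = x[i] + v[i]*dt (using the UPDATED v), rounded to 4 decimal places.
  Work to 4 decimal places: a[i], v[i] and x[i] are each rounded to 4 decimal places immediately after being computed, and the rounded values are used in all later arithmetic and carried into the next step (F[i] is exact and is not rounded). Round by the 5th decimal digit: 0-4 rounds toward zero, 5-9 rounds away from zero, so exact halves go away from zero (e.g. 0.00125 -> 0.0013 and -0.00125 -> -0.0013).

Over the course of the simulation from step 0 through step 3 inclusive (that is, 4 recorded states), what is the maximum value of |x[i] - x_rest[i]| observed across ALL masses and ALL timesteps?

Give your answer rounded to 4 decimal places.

Step 0: x=[7.0000 9.0000 14.0000] v=[0.0000 0.0000 0.0000]
Step 1: x=[2.0000 12.0000 14.0000] v=[-10.0000 6.0000 0.0000]
Step 2: x=[5.0000 7.0000 17.0000] v=[6.0000 -10.0000 6.0000]
Step 3: x=[5.0000 10.0000 15.0000] v=[0.0000 6.0000 -4.0000]
Max displacement = 3.0000

Answer: 3.0000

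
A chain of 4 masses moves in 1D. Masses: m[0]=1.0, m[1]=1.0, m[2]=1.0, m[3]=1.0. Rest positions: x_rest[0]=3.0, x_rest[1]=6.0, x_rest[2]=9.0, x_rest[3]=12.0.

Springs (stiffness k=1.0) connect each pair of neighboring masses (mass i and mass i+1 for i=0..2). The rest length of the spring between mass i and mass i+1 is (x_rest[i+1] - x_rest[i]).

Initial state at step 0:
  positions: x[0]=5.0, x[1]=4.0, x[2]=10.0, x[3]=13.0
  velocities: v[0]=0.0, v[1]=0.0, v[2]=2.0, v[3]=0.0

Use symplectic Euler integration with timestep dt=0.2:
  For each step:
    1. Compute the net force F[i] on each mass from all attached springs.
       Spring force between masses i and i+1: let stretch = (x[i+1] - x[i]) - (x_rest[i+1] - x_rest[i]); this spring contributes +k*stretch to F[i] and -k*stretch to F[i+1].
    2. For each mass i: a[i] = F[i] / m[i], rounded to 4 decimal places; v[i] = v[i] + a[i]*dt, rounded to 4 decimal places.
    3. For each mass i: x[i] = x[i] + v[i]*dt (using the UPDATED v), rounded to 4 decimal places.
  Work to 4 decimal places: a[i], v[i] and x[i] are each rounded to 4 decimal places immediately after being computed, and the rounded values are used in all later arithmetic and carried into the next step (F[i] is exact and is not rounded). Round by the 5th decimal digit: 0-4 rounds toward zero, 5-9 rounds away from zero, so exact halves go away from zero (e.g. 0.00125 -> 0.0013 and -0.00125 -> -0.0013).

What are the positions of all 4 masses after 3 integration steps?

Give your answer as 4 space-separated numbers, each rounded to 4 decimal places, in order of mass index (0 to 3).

Step 0: x=[5.0000 4.0000 10.0000 13.0000] v=[0.0000 0.0000 2.0000 0.0000]
Step 1: x=[4.8400 4.2800 10.2800 13.0000] v=[-0.8000 1.4000 1.4000 0.0000]
Step 2: x=[4.5376 4.8224 10.4288 13.0112] v=[-1.5120 2.7120 0.7440 0.0560]
Step 3: x=[4.1266 5.5777 10.4566 13.0391] v=[-2.0550 3.7763 0.1392 0.1395]

Answer: 4.1266 5.5777 10.4566 13.0391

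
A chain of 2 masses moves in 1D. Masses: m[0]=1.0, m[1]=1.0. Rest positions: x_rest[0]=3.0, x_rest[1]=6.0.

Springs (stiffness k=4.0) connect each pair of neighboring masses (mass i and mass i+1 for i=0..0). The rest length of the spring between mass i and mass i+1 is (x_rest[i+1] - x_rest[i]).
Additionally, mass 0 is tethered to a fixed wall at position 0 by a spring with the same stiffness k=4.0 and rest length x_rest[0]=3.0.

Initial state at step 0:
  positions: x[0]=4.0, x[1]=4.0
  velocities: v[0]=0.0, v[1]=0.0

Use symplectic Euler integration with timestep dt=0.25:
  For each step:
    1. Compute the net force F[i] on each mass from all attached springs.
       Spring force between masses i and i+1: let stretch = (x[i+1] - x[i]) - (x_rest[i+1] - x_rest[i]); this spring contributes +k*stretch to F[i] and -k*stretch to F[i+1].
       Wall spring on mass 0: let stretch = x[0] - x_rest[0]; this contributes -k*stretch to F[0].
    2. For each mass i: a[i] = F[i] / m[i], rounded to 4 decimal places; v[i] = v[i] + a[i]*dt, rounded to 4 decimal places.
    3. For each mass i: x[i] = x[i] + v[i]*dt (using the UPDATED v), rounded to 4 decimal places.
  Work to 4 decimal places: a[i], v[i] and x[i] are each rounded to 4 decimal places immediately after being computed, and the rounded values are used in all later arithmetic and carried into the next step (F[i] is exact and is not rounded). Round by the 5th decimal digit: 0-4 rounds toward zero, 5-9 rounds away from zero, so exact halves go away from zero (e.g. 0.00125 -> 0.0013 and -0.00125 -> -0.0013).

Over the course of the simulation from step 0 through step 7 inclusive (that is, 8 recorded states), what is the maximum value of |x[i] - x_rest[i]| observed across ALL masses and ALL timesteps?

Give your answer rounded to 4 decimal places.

Step 0: x=[4.0000 4.0000] v=[0.0000 0.0000]
Step 1: x=[3.0000 4.7500] v=[-4.0000 3.0000]
Step 2: x=[1.6875 5.8125] v=[-5.2500 4.2500]
Step 3: x=[0.9844 6.5938] v=[-2.8125 3.1250]
Step 4: x=[1.4375 6.7227] v=[1.8125 0.5156]
Step 5: x=[2.8526 6.2803] v=[5.6602 -1.7696]
Step 6: x=[4.4114 5.7310] v=[6.2353 -2.1973]
Step 7: x=[5.1973 5.6018] v=[3.1435 -0.5169]
Max displacement = 2.1973

Answer: 2.1973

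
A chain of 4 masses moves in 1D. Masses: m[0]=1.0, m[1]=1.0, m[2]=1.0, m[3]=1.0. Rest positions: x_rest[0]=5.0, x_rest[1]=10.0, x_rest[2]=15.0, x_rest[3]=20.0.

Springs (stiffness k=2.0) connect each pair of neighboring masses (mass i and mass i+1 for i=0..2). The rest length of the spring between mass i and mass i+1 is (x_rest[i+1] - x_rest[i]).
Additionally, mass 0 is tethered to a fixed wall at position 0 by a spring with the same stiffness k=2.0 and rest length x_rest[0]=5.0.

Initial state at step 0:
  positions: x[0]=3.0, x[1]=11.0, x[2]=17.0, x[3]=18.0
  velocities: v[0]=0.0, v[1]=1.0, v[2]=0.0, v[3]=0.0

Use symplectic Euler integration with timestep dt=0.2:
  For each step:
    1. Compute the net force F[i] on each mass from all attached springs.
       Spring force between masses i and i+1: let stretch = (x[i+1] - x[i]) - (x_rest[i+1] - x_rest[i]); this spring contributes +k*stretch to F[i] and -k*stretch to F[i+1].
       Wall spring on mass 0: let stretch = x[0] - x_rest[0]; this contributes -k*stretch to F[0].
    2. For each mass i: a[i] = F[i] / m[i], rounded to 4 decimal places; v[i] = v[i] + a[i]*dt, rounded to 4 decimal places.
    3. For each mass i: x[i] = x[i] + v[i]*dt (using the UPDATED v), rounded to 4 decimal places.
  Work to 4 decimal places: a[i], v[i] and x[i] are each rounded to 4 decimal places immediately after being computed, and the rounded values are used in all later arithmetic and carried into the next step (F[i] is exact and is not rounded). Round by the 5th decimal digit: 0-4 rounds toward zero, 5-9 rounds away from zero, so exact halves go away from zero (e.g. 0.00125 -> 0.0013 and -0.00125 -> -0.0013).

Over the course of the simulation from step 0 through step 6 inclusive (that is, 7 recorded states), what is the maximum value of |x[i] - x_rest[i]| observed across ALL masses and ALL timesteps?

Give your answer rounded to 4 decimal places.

Step 0: x=[3.0000 11.0000 17.0000 18.0000] v=[0.0000 1.0000 0.0000 0.0000]
Step 1: x=[3.4000 11.0400 16.6000 18.3200] v=[2.0000 0.2000 -2.0000 1.6000]
Step 2: x=[4.1392 10.9136 15.8928 18.9024] v=[3.6960 -0.6320 -3.5360 2.9120]
Step 3: x=[5.0892 10.6436 15.0280 19.6440] v=[4.7501 -1.3501 -4.3238 3.7082]
Step 4: x=[6.0764 10.2800 14.1818 20.4164] v=[4.9362 -1.8181 -4.2312 3.8618]
Step 5: x=[6.9138 9.8922 13.5222 21.0900] v=[4.1871 -1.9388 -3.2981 3.3680]
Step 6: x=[7.4364 9.5566 13.1776 21.5582] v=[2.6129 -1.6782 -1.7230 2.3409]
Max displacement = 2.4364

Answer: 2.4364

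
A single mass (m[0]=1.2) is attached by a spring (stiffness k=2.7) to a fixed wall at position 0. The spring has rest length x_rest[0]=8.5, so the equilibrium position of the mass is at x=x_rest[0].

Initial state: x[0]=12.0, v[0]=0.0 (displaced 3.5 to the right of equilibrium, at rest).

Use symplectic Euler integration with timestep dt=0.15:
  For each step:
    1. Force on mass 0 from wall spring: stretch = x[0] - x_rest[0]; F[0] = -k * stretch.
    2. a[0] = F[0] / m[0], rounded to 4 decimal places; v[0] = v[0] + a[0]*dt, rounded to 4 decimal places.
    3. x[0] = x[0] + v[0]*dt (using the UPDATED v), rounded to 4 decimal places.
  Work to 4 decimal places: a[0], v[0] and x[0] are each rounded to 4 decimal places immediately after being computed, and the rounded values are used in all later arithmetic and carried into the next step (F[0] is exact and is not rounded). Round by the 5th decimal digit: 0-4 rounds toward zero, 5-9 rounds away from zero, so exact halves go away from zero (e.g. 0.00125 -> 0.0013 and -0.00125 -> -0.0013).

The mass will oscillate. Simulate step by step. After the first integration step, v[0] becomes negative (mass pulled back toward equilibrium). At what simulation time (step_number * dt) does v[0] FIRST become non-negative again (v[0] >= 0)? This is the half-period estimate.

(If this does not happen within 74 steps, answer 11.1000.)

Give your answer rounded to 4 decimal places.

Answer: 2.1000

Derivation:
Step 0: x=[12.0000] v=[0.0000]
Step 1: x=[11.8228] v=[-1.1813]
Step 2: x=[11.4774] v=[-2.3027]
Step 3: x=[10.9813] v=[-3.3076]
Step 4: x=[10.3596] v=[-4.1450]
Step 5: x=[9.6437] v=[-4.7726]
Step 6: x=[8.8699] v=[-5.1586]
Step 7: x=[8.0774] v=[-5.2834]
Step 8: x=[7.3063] v=[-5.1408]
Step 9: x=[6.5956] v=[-4.7379]
Step 10: x=[5.9813] v=[-4.0952]
Step 11: x=[5.4945] v=[-3.2451]
Step 12: x=[5.1599] v=[-2.2307]
Step 13: x=[4.9944] v=[-1.1034]
Step 14: x=[5.0064] v=[0.0797]
First v>=0 after going negative at step 14, time=2.1000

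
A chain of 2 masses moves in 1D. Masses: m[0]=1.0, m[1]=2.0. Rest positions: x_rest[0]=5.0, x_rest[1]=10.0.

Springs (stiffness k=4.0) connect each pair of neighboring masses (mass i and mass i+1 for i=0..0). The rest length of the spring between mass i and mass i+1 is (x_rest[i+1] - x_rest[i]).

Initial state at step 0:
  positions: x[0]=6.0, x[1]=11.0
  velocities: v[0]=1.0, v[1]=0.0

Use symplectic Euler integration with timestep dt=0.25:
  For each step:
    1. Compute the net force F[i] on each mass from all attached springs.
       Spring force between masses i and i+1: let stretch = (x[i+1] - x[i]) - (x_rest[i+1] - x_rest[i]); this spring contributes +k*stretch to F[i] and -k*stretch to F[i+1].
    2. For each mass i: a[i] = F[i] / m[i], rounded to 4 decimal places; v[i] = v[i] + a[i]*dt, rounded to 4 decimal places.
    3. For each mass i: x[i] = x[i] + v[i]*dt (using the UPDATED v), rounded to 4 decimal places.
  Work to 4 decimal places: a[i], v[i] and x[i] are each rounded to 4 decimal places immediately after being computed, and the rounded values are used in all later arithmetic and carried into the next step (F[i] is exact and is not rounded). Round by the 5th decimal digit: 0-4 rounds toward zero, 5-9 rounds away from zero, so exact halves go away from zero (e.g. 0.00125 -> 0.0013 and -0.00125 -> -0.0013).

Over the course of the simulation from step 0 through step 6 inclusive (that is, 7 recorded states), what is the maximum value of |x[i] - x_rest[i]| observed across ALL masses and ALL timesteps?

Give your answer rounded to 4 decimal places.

Answer: 1.5800

Derivation:
Step 0: x=[6.0000 11.0000] v=[1.0000 0.0000]
Step 1: x=[6.2500 11.0000] v=[1.0000 0.0000]
Step 2: x=[6.4375 11.0313] v=[0.7500 0.1250]
Step 3: x=[6.5235 11.1133] v=[0.3438 0.3281]
Step 4: x=[6.5069 11.2466] v=[-0.0664 0.5332]
Step 5: x=[6.4252 11.4125] v=[-0.3267 0.6634]
Step 6: x=[6.3404 11.5800] v=[-0.3394 0.6698]
Max displacement = 1.5800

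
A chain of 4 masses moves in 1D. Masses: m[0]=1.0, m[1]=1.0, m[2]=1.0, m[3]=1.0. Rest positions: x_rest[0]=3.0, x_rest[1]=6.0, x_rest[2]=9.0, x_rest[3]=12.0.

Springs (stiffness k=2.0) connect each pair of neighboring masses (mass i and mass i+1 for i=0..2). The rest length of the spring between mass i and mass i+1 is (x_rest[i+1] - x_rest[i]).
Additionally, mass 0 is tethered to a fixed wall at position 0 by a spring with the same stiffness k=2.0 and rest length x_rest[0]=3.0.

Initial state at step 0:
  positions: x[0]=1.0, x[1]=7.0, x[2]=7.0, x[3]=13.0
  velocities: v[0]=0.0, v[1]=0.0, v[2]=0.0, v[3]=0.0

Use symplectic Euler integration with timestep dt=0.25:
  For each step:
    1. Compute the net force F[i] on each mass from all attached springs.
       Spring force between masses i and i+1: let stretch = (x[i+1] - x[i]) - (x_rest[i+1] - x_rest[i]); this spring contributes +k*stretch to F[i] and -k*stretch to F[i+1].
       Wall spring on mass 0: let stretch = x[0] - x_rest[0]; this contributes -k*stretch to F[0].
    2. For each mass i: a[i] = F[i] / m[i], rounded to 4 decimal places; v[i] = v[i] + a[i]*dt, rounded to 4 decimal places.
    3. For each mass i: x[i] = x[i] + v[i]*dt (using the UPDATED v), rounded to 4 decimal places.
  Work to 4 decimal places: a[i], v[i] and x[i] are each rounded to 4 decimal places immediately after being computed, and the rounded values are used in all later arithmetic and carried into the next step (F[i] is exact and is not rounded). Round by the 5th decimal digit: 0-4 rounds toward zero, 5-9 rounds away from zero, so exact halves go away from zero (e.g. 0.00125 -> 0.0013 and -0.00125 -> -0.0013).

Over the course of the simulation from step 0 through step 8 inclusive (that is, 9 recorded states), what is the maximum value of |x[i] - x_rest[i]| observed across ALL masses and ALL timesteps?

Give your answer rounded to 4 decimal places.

Step 0: x=[1.0000 7.0000 7.0000 13.0000] v=[0.0000 0.0000 0.0000 0.0000]
Step 1: x=[1.6250 6.2500 7.7500 12.6250] v=[2.5000 -3.0000 3.0000 -1.5000]
Step 2: x=[2.6250 5.1094 8.9219 12.0156] v=[4.0000 -4.5625 4.6875 -2.4375]
Step 3: x=[3.6074 4.1348 10.0039 11.3945] v=[3.9297 -3.8985 4.3281 -2.4844]
Step 4: x=[4.2048 3.8279 10.5261 10.9746] v=[2.3897 -1.2277 2.0889 -1.6797]
Step 5: x=[4.2295 4.4054 10.2671 10.8736] v=[0.0989 2.3099 -1.0360 -0.4040]
Step 6: x=[3.7475 5.6936 9.3512 11.0718] v=[-1.9279 5.1528 -3.6636 0.7928]
Step 7: x=[3.0404 7.1958 8.1932 11.4299] v=[-2.8286 6.0086 -4.6321 1.4325]
Step 8: x=[2.4726 8.3032 7.3151 11.7585] v=[-2.2711 4.4296 -3.5125 1.3142]
Max displacement = 2.3032

Answer: 2.3032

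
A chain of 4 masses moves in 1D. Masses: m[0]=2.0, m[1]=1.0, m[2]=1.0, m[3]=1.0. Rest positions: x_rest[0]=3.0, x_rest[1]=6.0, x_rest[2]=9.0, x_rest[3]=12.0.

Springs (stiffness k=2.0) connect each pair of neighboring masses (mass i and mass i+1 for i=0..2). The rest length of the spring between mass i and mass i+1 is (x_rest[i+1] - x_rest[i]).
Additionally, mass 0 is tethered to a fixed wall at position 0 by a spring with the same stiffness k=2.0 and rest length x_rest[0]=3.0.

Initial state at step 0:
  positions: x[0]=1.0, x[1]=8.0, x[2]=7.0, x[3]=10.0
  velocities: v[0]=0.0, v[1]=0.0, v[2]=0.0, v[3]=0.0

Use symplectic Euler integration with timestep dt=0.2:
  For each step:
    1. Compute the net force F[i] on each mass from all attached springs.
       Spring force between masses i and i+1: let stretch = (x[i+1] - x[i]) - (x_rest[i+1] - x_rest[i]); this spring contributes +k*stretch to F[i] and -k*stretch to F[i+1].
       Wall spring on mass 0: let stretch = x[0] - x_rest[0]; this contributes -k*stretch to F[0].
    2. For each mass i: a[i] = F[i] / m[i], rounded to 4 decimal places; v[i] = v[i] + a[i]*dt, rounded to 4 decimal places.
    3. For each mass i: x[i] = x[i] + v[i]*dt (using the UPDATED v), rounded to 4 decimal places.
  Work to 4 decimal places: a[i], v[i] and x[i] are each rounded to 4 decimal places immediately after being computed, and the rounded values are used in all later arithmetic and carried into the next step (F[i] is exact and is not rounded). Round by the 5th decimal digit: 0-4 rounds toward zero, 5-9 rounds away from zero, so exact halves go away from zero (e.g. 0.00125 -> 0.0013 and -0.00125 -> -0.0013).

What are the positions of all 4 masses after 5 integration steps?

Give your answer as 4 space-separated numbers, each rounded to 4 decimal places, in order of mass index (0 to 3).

Step 0: x=[1.0000 8.0000 7.0000 10.0000] v=[0.0000 0.0000 0.0000 0.0000]
Step 1: x=[1.2400 7.3600 7.3200 10.0000] v=[1.2000 -3.2000 1.6000 0.0000]
Step 2: x=[1.6752 6.2272 7.8576 10.0256] v=[2.1760 -5.6640 2.6880 0.1280]
Step 3: x=[2.2255 4.8607 8.4382 10.1178] v=[2.7514 -6.8326 2.9030 0.4608]
Step 4: x=[2.7922 3.5696 8.8670 10.3156] v=[2.8333 -6.4557 2.1438 0.9890]
Step 5: x=[3.2783 2.6401 8.9879 10.6375] v=[2.4303 -4.6477 0.6043 1.6096]

Answer: 3.2783 2.6401 8.9879 10.6375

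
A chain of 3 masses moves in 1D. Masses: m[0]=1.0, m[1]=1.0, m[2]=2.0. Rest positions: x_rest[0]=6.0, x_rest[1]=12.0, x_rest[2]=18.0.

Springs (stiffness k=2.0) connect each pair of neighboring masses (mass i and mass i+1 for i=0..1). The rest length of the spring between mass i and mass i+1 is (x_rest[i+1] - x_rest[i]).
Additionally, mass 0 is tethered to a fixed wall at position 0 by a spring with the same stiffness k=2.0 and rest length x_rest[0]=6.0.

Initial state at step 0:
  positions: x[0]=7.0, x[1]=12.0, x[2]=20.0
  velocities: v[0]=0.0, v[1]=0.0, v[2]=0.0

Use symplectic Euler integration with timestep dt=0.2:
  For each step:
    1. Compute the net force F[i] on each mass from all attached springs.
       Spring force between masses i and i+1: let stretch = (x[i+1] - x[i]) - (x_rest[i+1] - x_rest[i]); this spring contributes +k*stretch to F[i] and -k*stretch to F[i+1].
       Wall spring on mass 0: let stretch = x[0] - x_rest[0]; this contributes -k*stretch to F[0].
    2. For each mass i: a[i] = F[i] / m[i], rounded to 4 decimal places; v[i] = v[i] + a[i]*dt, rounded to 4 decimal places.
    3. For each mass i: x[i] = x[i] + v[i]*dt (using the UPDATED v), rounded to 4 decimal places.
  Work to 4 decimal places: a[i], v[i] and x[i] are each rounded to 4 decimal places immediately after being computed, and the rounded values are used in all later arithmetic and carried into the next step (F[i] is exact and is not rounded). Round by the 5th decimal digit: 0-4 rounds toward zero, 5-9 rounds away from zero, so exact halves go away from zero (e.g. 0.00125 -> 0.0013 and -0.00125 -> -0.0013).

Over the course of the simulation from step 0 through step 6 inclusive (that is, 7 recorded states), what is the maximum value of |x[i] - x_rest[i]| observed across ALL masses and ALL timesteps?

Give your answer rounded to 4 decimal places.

Step 0: x=[7.0000 12.0000 20.0000] v=[0.0000 0.0000 0.0000]
Step 1: x=[6.8400 12.2400 19.9200] v=[-0.8000 1.2000 -0.4000]
Step 2: x=[6.5648 12.6624 19.7728] v=[-1.3760 2.1120 -0.7360]
Step 3: x=[6.2522 13.1658 19.5812] v=[-1.5629 2.5171 -0.9581]
Step 4: x=[5.9925 13.6294 19.3730] v=[-1.2983 2.3178 -1.0412]
Step 5: x=[5.8644 13.9415 19.1750] v=[-0.6405 1.5605 -0.9899]
Step 6: x=[5.9133 14.0261 19.0077] v=[0.2446 0.4231 -0.8366]
Max displacement = 2.0261

Answer: 2.0261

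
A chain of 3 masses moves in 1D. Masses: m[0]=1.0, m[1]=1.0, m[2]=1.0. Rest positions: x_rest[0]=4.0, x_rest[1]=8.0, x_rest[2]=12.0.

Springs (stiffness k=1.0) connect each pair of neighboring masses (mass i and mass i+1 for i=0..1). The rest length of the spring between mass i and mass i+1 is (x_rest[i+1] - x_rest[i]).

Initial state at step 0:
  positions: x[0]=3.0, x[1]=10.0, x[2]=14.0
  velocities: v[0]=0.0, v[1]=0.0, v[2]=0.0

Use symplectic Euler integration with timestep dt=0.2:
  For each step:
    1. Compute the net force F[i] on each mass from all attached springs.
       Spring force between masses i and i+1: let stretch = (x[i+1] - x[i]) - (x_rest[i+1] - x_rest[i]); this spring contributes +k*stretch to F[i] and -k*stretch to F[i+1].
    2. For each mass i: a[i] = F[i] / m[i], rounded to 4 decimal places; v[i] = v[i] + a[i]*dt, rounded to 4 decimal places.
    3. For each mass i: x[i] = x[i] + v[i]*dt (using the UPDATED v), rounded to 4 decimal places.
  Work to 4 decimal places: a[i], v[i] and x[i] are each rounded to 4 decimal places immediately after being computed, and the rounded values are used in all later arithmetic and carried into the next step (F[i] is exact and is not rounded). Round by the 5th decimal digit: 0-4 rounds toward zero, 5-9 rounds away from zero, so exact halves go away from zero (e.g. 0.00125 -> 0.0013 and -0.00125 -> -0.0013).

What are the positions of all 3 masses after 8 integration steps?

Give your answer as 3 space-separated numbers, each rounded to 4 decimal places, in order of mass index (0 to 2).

Answer: 5.6978 8.0015 13.3008

Derivation:
Step 0: x=[3.0000 10.0000 14.0000] v=[0.0000 0.0000 0.0000]
Step 1: x=[3.1200 9.8800 14.0000] v=[0.6000 -0.6000 0.0000]
Step 2: x=[3.3504 9.6544 13.9952] v=[1.1520 -1.1280 -0.0240]
Step 3: x=[3.6730 9.3503 13.9768] v=[1.6128 -1.5206 -0.0922]
Step 4: x=[4.0627 9.0041 13.9333] v=[1.9483 -1.7308 -0.2175]
Step 5: x=[4.4900 8.6575 13.8526] v=[2.1366 -1.7332 -0.4033]
Step 6: x=[4.9240 8.3520 13.7241] v=[2.1701 -1.5277 -0.6423]
Step 7: x=[5.3351 8.1242 13.5408] v=[2.0557 -1.1389 -0.9167]
Step 8: x=[5.6978 8.0015 13.3008] v=[1.8135 -0.6134 -1.2000]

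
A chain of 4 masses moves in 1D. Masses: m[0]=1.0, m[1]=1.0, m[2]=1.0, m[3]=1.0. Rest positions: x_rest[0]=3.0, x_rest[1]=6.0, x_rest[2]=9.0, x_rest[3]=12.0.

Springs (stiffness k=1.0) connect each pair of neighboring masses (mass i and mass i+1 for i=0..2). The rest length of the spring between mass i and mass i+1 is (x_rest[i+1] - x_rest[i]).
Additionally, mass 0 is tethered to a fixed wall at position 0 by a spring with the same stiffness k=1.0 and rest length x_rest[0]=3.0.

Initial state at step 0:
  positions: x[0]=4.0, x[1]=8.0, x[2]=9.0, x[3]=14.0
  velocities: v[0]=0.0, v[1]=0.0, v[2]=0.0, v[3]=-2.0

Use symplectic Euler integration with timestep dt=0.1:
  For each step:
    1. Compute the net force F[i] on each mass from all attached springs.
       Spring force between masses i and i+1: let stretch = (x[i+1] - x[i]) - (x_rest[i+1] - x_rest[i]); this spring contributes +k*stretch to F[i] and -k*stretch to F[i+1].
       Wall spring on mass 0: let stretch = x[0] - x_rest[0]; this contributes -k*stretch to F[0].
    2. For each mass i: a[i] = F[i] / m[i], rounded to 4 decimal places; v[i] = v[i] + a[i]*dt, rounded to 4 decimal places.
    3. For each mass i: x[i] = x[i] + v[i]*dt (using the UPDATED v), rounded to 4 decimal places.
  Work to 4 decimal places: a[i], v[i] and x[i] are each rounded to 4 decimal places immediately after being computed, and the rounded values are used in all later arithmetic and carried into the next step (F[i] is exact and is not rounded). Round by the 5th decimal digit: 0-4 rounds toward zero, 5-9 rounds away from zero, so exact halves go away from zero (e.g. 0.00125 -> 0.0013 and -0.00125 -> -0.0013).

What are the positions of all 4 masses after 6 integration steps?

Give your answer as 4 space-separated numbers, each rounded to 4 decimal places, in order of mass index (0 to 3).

Step 0: x=[4.0000 8.0000 9.0000 14.0000] v=[0.0000 0.0000 0.0000 -2.0000]
Step 1: x=[4.0000 7.9700 9.0400 13.7800] v=[0.0000 -0.3000 0.4000 -2.2000]
Step 2: x=[3.9997 7.9110 9.1167 13.5426] v=[-0.0030 -0.5900 0.7670 -2.3740]
Step 3: x=[3.9985 7.8249 9.2256 13.2909] v=[-0.0118 -0.8606 1.0890 -2.5166]
Step 4: x=[3.9956 7.7146 9.3612 13.0286] v=[-0.0290 -1.1032 1.3555 -2.6231]
Step 5: x=[3.9899 7.5836 9.5170 12.7596] v=[-0.0567 -1.3104 1.5576 -2.6898]
Step 6: x=[3.9803 7.4360 9.6859 12.4882] v=[-0.0963 -1.4764 1.6885 -2.7141]

Answer: 3.9803 7.4360 9.6859 12.4882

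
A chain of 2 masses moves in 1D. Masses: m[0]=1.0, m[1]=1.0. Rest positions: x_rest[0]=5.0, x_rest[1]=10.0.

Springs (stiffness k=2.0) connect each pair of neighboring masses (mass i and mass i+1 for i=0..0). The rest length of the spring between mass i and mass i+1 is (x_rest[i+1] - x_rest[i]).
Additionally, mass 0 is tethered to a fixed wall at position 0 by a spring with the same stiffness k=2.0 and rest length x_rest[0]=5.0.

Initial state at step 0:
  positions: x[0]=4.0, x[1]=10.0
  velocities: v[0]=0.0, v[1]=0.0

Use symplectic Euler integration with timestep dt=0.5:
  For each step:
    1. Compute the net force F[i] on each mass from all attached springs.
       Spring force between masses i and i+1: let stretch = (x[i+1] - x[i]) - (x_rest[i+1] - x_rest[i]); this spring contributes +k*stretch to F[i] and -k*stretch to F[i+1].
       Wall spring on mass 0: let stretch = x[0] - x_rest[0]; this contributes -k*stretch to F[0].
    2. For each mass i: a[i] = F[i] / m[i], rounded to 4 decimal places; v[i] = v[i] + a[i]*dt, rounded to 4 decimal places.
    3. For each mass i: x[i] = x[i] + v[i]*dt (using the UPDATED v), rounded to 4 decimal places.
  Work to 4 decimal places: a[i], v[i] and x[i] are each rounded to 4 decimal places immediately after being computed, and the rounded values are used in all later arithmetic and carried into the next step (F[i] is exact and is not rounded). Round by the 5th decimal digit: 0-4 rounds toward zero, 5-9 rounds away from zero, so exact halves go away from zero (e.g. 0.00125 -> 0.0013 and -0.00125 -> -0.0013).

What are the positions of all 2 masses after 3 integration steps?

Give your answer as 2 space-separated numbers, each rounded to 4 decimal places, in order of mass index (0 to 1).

Answer: 5.3750 9.7500

Derivation:
Step 0: x=[4.0000 10.0000] v=[0.0000 0.0000]
Step 1: x=[5.0000 9.5000] v=[2.0000 -1.0000]
Step 2: x=[5.7500 9.2500] v=[1.5000 -0.5000]
Step 3: x=[5.3750 9.7500] v=[-0.7500 1.0000]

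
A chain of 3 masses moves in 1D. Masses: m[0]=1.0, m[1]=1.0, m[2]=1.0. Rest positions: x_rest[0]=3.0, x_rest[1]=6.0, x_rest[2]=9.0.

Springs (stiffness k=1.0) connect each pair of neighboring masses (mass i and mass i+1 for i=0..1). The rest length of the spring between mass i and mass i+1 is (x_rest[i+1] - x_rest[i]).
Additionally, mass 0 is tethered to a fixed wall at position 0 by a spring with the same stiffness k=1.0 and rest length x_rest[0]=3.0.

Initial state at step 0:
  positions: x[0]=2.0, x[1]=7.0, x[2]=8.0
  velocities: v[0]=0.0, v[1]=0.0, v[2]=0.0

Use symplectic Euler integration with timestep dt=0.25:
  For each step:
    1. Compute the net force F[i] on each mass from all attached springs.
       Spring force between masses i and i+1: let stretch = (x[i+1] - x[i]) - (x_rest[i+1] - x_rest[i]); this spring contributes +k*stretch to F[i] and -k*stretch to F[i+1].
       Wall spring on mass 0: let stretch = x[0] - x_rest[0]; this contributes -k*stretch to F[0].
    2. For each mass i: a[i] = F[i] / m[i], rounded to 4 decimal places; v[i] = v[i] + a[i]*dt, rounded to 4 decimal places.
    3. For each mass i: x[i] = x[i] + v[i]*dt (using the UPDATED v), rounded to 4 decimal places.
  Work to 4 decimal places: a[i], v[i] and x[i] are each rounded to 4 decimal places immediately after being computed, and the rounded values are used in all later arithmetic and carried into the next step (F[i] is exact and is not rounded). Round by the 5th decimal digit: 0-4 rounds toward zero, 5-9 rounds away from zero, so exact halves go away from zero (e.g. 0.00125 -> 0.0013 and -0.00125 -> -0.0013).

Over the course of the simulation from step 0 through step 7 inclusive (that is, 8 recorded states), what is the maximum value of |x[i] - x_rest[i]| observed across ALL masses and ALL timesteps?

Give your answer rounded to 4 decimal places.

Step 0: x=[2.0000 7.0000 8.0000] v=[0.0000 0.0000 0.0000]
Step 1: x=[2.1875 6.7500 8.1250] v=[0.7500 -1.0000 0.5000]
Step 2: x=[2.5235 6.3008 8.3516] v=[1.3438 -1.7969 0.9063]
Step 3: x=[2.9378 5.7437 8.6375] v=[1.6573 -2.2285 1.1436]
Step 4: x=[3.3439 5.1921 8.9301] v=[1.6243 -2.2065 1.1702]
Step 5: x=[3.6565 4.7586 9.1765] v=[1.2504 -1.7341 0.9857]
Step 6: x=[3.8095 4.5323 9.3343] v=[0.6118 -0.9052 0.6312]
Step 7: x=[3.7695 4.5610 9.3795] v=[-0.1599 0.1146 0.1807]
Max displacement = 1.4677

Answer: 1.4677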